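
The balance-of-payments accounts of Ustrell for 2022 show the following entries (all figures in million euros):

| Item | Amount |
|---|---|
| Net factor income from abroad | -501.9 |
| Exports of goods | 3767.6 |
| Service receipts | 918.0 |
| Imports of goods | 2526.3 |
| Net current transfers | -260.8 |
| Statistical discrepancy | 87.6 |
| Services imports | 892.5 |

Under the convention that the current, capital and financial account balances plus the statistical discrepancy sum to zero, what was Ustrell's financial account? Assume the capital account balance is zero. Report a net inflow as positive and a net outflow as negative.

Goods balance = 3767.6 - 2526.3 = 1241.3
Services balance = 918.0 - 892.5 = 25.5
Trade balance (goods + services) = 1241.3 + 25.5 = 1266.8
Net primary income = -501.9
Net secondary income = -260.8
Current account = 1266.8 + (-501.9) + (-260.8) = 504.1
Financial account = -(504.1 + 87.6) = -591.7

-591.7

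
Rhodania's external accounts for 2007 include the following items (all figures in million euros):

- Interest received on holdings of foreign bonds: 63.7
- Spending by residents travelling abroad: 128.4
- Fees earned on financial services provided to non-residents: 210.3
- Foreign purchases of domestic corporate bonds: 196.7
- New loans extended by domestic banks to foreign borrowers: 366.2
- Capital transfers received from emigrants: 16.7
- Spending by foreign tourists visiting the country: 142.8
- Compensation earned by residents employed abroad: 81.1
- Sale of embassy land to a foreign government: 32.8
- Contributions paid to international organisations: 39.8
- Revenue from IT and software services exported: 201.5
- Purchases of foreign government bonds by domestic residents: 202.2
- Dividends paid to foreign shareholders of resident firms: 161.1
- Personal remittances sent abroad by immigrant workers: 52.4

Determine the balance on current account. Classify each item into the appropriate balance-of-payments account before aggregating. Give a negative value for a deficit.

317.7

Services: 210.3 - 128.4 + 201.5 + 142.8 = 426.2
Primary income: 81.1 - 161.1 + 63.7 = -16.3
Secondary income: -39.8 - 52.4 = -92.2
Current account = 426.2 + (-16.3) + (-92.2) = 317.7
(Excluded from the current account — financial account: foreign purchases of domestic corporate bonds 196.7, new loans extended by domestic banks to foreign borrowers 366.2, purchases of foreign government bonds by domestic residents 202.2; capital account: capital transfers received from emigrants 16.7, sale of embassy land to a foreign government 32.8.)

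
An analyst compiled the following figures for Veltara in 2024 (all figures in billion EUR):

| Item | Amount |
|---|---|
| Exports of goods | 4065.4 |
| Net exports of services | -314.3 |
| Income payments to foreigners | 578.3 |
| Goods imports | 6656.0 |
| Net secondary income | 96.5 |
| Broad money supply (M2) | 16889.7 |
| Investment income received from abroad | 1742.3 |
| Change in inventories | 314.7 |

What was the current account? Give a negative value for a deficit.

Goods balance = 4065.4 - 6656.0 = -2590.6
Services balance = -314.3
Trade balance (goods + services) = -2590.6 + (-314.3) = -2904.9
Net primary income = 1742.3 - 578.3 = 1164.0
Net secondary income = 96.5
Current account = -2904.9 + 1164.0 + 96.5 = -1644.4

-1644.4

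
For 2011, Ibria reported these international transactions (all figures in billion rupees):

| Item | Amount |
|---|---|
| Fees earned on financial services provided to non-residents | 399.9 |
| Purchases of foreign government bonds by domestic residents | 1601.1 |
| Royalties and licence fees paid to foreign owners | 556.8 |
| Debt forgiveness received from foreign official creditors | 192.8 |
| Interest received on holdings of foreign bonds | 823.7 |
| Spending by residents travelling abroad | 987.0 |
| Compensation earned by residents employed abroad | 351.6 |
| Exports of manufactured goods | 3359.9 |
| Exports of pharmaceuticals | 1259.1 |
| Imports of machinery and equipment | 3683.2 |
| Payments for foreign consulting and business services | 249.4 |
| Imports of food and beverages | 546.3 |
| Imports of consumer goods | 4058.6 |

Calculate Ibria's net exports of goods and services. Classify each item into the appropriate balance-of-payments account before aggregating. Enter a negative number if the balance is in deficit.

-5062.4

Goods: -3683.2 + 3359.9 - 546.3 - 4058.6 + 1259.1 = -3669.1
Services: -987.0 + 399.9 - 249.4 - 556.8 = -1393.3
Trade balance = -3669.1 + (-1393.3) = -5062.4
(Excluded from the trade balance — financial account: purchases of foreign government bonds by domestic residents 1601.1; capital account: debt forgiveness received from foreign official creditors 192.8; primary income: interest received on holdings of foreign bonds 823.7, compensation earned by residents employed abroad 351.6.)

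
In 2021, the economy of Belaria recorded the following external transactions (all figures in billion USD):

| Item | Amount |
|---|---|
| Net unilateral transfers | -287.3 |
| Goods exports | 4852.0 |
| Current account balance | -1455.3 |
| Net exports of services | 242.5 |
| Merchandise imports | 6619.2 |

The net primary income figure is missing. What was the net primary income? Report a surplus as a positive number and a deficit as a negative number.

356.7

Current account = goods balance + services balance + net primary income + net secondary income
Sum of the known components = -1812.0
Net primary income = CA - (known components) = -1455.3 - (-1812.0) = 356.7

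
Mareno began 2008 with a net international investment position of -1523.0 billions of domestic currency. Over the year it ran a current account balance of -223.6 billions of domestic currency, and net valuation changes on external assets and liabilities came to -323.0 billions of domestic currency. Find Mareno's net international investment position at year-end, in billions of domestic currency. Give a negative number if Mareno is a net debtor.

-2069.6

Change in NIIP = current account + net valuation change = -223.6 + (-323.0) = -546.6
End-of-year NIIP = -1523.0 + (-546.6) = -2069.6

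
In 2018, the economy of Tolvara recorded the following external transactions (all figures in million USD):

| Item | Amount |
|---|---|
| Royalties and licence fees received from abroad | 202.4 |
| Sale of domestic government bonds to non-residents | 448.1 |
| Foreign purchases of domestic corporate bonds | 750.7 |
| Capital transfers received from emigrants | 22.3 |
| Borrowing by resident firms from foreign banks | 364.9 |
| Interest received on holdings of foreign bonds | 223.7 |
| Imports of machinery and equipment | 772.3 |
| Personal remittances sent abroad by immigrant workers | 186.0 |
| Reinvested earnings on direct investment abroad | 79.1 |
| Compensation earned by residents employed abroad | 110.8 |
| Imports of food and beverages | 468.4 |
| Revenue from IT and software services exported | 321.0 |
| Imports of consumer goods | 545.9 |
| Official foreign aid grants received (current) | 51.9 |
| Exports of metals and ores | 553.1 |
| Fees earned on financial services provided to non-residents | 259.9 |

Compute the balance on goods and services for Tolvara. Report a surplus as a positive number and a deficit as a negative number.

Goods: -468.4 - 545.9 - 772.3 + 553.1 = -1233.5
Services: 259.9 + 202.4 + 321.0 = 783.3
Trade balance = -1233.5 + 783.3 = -450.2
(Excluded from the trade balance — financial account: sale of domestic government bonds to non-residents 448.1, foreign purchases of domestic corporate bonds 750.7, borrowing by resident firms from foreign banks 364.9; capital account: capital transfers received from emigrants 22.3; primary income: interest received on holdings of foreign bonds 223.7, reinvested earnings on direct investment abroad 79.1, compensation earned by residents employed abroad 110.8; secondary income: personal remittances sent abroad by immigrant workers 186.0, official foreign aid grants received (current) 51.9.)

-450.2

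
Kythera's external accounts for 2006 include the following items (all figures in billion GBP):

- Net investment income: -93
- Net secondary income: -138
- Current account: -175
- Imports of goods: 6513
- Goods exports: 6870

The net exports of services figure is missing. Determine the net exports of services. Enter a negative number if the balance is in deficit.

Current account = goods balance + services balance + net primary income + net secondary income
Sum of the known components = 126
Net exports of services = CA - (known components) = -175 - 126 = -301

-301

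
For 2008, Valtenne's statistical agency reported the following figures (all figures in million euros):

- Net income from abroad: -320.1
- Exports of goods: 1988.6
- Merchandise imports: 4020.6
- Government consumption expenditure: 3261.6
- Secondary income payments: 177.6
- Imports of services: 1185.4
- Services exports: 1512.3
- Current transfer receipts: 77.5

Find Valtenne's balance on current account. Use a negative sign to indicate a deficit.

Goods balance = 1988.6 - 4020.6 = -2032.0
Services balance = 1512.3 - 1185.4 = 326.9
Trade balance (goods + services) = -2032.0 + 326.9 = -1705.1
Net primary income = -320.1
Net secondary income = 77.5 - 177.6 = -100.1
Current account = -1705.1 + (-320.1) + (-100.1) = -2125.3

-2125.3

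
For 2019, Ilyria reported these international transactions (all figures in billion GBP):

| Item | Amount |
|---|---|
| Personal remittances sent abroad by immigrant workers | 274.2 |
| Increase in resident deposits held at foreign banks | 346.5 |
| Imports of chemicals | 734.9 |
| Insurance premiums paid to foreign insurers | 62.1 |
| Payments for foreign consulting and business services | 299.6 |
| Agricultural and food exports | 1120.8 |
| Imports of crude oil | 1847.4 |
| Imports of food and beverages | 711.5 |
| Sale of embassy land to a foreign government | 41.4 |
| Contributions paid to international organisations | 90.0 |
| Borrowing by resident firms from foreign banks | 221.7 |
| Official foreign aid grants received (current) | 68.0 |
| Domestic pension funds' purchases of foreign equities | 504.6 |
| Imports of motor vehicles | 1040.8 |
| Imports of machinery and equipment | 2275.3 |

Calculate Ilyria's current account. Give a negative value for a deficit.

Goods: -1847.4 - 734.9 - 2275.3 - 1040.8 + 1120.8 - 711.5 = -5489.1
Services: -299.6 - 62.1 = -361.7
Secondary income: 68.0 - 274.2 - 90.0 = -296.2
Current account = (-5489.1) + (-361.7) + (-296.2) = -6147.0
(Excluded from the current account — financial account: increase in resident deposits held at foreign banks 346.5, borrowing by resident firms from foreign banks 221.7, domestic pension funds' purchases of foreign equities 504.6; capital account: sale of embassy land to a foreign government 41.4.)

-6147.0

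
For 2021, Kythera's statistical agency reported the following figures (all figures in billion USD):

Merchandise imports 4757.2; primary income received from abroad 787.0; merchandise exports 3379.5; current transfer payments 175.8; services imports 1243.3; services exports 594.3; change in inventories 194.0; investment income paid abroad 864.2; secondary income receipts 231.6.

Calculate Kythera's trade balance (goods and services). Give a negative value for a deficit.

-2026.7

Goods balance = 3379.5 - 4757.2 = -1377.7
Services balance = 594.3 - 1243.3 = -649.0
Trade balance (goods + services) = -1377.7 + (-649.0) = -2026.7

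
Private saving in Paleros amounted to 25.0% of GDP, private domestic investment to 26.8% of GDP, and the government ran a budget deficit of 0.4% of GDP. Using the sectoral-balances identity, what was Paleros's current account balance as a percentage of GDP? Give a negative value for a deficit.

-2.2

By the sectoral-balances identity, CA = (S_private - I) + (T - G).
Private balance = 25.0 - 26.8 = -1.8
Government balance (T - G) = -0.4
CA = -1.8 + (-0.4) = -2.2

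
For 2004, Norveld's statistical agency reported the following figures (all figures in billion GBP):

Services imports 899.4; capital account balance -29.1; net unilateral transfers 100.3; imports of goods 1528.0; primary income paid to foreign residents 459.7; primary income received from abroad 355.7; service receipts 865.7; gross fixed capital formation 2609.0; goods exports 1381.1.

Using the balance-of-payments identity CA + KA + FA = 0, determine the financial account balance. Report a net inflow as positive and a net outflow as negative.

Goods balance = 1381.1 - 1528.0 = -146.9
Services balance = 865.7 - 899.4 = -33.7
Trade balance (goods + services) = -146.9 + (-33.7) = -180.6
Net primary income = 355.7 - 459.7 = -104.0
Net secondary income = 100.3
Current account = -180.6 + (-104.0) + 100.3 = -184.3
Financial account = -(-184.3 + (-29.1)) = 213.4

213.4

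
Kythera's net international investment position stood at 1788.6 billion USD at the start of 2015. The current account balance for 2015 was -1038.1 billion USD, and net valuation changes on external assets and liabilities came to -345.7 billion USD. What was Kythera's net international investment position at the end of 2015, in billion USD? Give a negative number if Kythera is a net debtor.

Change in NIIP = current account + net valuation change = -1038.1 + (-345.7) = -1383.8
End-of-year NIIP = 1788.6 + (-1383.8) = 404.8

404.8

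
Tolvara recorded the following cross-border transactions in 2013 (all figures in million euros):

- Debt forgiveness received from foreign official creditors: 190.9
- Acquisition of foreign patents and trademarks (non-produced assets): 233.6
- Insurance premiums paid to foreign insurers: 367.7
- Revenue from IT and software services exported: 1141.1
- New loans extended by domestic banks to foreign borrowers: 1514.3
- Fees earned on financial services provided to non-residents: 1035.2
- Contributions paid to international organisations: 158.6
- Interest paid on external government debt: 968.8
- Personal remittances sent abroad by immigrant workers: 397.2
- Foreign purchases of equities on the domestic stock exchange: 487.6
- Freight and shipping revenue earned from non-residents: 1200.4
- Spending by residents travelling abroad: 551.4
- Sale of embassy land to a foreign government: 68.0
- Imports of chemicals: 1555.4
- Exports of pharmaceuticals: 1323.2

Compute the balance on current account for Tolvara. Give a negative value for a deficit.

Goods: 1323.2 - 1555.4 = -232.2
Services: -367.7 + 1200.4 - 551.4 + 1035.2 + 1141.1 = 2457.6
Primary income: -968.8
Secondary income: -158.6 - 397.2 = -555.8
Current account = (-232.2) + 2457.6 + (-968.8) + (-555.8) = 700.8
(Excluded from the current account — capital account: debt forgiveness received from foreign official creditors 190.9, acquisition of foreign patents and trademarks (non-produced assets) 233.6, sale of embassy land to a foreign government 68.0; financial account: new loans extended by domestic banks to foreign borrowers 1514.3, foreign purchases of equities on the domestic stock exchange 487.6.)

700.8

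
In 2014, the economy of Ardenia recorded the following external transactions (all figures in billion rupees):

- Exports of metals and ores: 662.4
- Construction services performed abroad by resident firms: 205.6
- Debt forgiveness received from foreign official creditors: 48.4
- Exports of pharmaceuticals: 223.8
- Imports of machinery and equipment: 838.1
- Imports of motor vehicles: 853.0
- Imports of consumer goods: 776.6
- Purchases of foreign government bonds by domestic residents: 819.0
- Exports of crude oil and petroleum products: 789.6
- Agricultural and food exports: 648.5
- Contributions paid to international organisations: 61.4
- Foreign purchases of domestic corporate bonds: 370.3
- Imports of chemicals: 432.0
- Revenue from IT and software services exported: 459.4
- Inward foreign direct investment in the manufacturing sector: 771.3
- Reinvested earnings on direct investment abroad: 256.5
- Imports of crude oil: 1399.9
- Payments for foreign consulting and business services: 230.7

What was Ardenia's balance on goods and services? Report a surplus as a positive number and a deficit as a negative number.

Goods: -853.0 + 662.4 + 223.8 - 1399.9 - 432.0 - 838.1 + 789.6 - 776.6 + 648.5 = -1975.3
Services: 205.6 - 230.7 + 459.4 = 434.3
Trade balance = -1975.3 + 434.3 = -1541.0
(Excluded from the trade balance — capital account: debt forgiveness received from foreign official creditors 48.4; financial account: purchases of foreign government bonds by domestic residents 819.0, foreign purchases of domestic corporate bonds 370.3, inward foreign direct investment in the manufacturing sector 771.3; secondary income: contributions paid to international organisations 61.4; primary income: reinvested earnings on direct investment abroad 256.5.)

-1541.0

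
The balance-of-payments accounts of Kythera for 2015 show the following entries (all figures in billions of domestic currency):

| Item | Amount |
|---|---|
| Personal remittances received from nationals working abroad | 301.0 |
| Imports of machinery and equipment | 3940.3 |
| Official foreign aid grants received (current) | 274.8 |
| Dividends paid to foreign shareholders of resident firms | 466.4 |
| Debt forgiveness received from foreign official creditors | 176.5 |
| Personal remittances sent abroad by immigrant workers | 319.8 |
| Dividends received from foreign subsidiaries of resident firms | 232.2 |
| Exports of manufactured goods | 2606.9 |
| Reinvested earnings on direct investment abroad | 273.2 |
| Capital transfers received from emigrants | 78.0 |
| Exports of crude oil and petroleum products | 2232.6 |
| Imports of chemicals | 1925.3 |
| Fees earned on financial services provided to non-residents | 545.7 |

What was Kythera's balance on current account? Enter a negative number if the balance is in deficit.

-185.4

Goods: -1925.3 + 2232.6 + 2606.9 - 3940.3 = -1026.1
Services: 545.7
Primary income: 232.2 - 466.4 + 273.2 = 39.0
Secondary income: -319.8 + 274.8 + 301.0 = 256.0
Current account = (-1026.1) + 545.7 + 39.0 + 256.0 = -185.4
(Excluded from the current account — capital account: debt forgiveness received from foreign official creditors 176.5, capital transfers received from emigrants 78.0.)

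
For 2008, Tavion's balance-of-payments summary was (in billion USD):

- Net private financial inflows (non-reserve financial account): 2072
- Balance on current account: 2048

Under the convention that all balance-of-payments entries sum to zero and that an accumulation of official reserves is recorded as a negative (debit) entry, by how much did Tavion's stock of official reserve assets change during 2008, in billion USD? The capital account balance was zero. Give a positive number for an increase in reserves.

4120

Official reserve transactions balance = -(2048 + 2072) = -4120
An accumulation of reserves is recorded as a debit (negative entry), so the change in the stock of reserves is the negative of that balance.
Change in official reserves = -(-4120) = 4120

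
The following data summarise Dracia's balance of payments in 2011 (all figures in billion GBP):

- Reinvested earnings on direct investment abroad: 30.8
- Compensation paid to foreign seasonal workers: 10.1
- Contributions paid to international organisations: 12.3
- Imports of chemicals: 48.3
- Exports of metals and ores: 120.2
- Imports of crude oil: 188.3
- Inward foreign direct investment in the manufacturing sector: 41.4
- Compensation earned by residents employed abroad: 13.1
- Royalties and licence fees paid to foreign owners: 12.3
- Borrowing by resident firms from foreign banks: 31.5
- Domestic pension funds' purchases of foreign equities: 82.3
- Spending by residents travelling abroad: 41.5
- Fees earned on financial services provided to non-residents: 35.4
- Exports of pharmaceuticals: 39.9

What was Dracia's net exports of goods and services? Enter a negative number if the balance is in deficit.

Goods: 120.2 + 39.9 - 48.3 - 188.3 = -76.5
Services: -12.3 - 41.5 + 35.4 = -18.4
Trade balance = -76.5 + (-18.4) = -94.9
(Excluded from the trade balance — primary income: reinvested earnings on direct investment abroad 30.8, compensation paid to foreign seasonal workers 10.1, compensation earned by residents employed abroad 13.1; secondary income: contributions paid to international organisations 12.3; financial account: inward foreign direct investment in the manufacturing sector 41.4, borrowing by resident firms from foreign banks 31.5, domestic pension funds' purchases of foreign equities 82.3.)

-94.9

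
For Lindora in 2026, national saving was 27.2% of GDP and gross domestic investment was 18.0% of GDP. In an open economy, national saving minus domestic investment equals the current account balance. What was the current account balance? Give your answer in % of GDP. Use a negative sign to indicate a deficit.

S - I = CA (net lending to the rest of the world).
CA = S - I = 27.2 - 18.0 = 9.2

9.2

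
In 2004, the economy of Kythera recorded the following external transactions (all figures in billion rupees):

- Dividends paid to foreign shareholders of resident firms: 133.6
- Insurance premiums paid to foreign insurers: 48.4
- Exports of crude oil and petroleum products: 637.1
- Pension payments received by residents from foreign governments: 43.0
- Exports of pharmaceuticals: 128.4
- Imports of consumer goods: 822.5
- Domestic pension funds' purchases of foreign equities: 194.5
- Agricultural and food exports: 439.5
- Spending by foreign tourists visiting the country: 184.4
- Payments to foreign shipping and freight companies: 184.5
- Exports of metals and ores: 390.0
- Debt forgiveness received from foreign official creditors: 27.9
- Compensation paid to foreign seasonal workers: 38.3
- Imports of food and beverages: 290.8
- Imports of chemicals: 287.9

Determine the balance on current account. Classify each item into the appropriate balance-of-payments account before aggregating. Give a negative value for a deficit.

16.4

Goods: 128.4 - 290.8 - 822.5 + 637.1 - 287.9 + 390.0 + 439.5 = 193.8
Services: -184.5 + 184.4 - 48.4 = -48.5
Primary income: -38.3 - 133.6 = -171.9
Secondary income: 43.0
Current account = 193.8 + (-48.5) + (-171.9) + 43.0 = 16.4
(Excluded from the current account — financial account: domestic pension funds' purchases of foreign equities 194.5; capital account: debt forgiveness received from foreign official creditors 27.9.)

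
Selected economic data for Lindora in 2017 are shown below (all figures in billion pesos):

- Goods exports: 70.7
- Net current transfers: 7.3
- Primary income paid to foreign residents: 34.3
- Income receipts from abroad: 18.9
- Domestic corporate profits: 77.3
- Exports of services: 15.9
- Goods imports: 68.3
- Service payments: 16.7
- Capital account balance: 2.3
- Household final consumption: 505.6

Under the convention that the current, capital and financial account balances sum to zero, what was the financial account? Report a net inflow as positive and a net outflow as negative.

4.2

Goods balance = 70.7 - 68.3 = 2.4
Services balance = 15.9 - 16.7 = -0.8
Trade balance (goods + services) = 2.4 + (-0.8) = 1.6
Net primary income = 18.9 - 34.3 = -15.4
Net secondary income = 7.3
Current account = 1.6 + (-15.4) + 7.3 = -6.5
Financial account = -(-6.5 + 2.3) = 4.2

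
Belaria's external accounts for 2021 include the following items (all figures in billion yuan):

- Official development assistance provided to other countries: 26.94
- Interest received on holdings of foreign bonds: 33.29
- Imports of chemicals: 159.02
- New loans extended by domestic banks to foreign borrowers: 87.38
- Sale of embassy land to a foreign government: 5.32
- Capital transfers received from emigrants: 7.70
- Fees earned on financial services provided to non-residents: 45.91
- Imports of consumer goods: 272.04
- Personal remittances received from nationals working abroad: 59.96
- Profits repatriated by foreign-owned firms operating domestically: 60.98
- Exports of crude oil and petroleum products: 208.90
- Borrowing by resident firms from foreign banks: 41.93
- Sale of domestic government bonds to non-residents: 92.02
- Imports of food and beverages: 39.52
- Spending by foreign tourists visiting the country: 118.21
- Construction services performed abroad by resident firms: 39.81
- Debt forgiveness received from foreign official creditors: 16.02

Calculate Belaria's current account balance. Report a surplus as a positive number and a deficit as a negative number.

-52.42

Goods: -272.04 + 208.90 - 39.52 - 159.02 = -261.68
Services: 45.91 + 39.81 + 118.21 = 203.93
Primary income: 33.29 - 60.98 = -27.69
Secondary income: 59.96 - 26.94 = 33.02
Current account = (-261.68) + 203.93 + (-27.69) + 33.02 = -52.42
(Excluded from the current account — financial account: new loans extended by domestic banks to foreign borrowers 87.38, borrowing by resident firms from foreign banks 41.93, sale of domestic government bonds to non-residents 92.02; capital account: sale of embassy land to a foreign government 5.32, capital transfers received from emigrants 7.70, debt forgiveness received from foreign official creditors 16.02.)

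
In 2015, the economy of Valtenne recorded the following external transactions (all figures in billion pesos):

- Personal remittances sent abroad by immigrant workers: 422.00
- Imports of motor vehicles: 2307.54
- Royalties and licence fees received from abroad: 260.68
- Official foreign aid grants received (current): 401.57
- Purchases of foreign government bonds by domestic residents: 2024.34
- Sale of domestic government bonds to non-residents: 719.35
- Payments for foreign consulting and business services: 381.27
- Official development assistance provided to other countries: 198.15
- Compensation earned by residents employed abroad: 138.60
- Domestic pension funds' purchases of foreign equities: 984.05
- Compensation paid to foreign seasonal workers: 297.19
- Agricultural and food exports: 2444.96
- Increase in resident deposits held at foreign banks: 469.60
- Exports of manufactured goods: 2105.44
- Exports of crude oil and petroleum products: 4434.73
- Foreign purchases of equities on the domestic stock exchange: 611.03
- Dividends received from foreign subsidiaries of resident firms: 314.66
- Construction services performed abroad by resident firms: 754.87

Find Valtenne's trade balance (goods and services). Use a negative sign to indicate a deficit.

7311.87

Goods: 2444.96 - 2307.54 + 2105.44 + 4434.73 = 6677.59
Services: -381.27 + 260.68 + 754.87 = 634.28
Trade balance = 6677.59 + 634.28 = 7311.87
(Excluded from the trade balance — secondary income: personal remittances sent abroad by immigrant workers 422.00, official foreign aid grants received (current) 401.57, official development assistance provided to other countries 198.15; financial account: purchases of foreign government bonds by domestic residents 2024.34, sale of domestic government bonds to non-residents 719.35, domestic pension funds' purchases of foreign equities 984.05, increase in resident deposits held at foreign banks 469.60, foreign purchases of equities on the domestic stock exchange 611.03; primary income: compensation earned by residents employed abroad 138.60, compensation paid to foreign seasonal workers 297.19, dividends received from foreign subsidiaries of resident firms 314.66.)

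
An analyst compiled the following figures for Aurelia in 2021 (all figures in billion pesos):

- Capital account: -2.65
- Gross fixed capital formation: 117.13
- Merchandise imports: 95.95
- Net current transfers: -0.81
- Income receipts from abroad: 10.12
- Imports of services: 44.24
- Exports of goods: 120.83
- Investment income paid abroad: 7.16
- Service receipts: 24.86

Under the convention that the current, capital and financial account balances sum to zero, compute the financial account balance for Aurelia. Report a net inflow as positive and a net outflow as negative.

Goods balance = 120.83 - 95.95 = 24.88
Services balance = 24.86 - 44.24 = -19.38
Trade balance (goods + services) = 24.88 + (-19.38) = 5.50
Net primary income = 10.12 - 7.16 = 2.96
Net secondary income = -0.81
Current account = 5.50 + 2.96 + (-0.81) = 7.65
Financial account = -(7.65 + (-2.65)) = -5.00

-5.00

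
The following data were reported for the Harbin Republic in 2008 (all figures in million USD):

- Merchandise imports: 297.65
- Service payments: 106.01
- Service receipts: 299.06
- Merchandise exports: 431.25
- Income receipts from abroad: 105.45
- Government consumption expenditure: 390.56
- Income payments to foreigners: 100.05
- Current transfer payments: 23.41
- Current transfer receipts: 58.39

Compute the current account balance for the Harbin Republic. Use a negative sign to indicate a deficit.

Goods balance = 431.25 - 297.65 = 133.60
Services balance = 299.06 - 106.01 = 193.05
Trade balance (goods + services) = 133.60 + 193.05 = 326.65
Net primary income = 105.45 - 100.05 = 5.40
Net secondary income = 58.39 - 23.41 = 34.98
Current account = 326.65 + 5.40 + 34.98 = 367.03

367.03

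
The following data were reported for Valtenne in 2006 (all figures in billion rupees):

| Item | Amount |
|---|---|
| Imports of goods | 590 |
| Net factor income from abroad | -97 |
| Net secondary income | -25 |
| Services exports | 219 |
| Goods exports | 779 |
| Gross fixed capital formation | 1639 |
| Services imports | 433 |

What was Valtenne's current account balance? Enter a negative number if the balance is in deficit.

-147

Goods balance = 779 - 590 = 189
Services balance = 219 - 433 = -214
Trade balance (goods + services) = 189 + (-214) = -25
Net primary income = -97
Net secondary income = -25
Current account = -25 + (-97) + (-25) = -147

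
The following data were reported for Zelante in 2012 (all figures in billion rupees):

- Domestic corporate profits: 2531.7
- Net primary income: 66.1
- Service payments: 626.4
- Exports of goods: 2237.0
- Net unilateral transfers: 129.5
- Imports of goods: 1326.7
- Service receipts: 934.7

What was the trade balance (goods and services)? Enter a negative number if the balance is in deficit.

1218.6

Goods balance = 2237.0 - 1326.7 = 910.3
Services balance = 934.7 - 626.4 = 308.3
Trade balance (goods + services) = 910.3 + 308.3 = 1218.6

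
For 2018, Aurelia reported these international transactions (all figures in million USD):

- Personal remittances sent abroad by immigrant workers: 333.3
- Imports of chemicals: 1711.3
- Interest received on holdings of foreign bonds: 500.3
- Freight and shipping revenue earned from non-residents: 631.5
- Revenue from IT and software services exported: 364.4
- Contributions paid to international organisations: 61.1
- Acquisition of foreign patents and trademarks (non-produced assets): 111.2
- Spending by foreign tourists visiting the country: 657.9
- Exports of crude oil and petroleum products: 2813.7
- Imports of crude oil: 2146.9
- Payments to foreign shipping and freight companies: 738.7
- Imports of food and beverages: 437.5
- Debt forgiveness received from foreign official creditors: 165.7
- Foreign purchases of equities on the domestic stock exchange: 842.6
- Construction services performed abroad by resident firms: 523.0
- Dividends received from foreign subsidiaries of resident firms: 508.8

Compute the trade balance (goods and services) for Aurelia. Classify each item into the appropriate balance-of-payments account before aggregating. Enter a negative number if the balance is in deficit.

Goods: 2813.7 - 437.5 - 1711.3 - 2146.9 = -1482.0
Services: 523.0 + 364.4 - 738.7 + 631.5 + 657.9 = 1438.1
Trade balance = -1482.0 + 1438.1 = -43.9
(Excluded from the trade balance — secondary income: personal remittances sent abroad by immigrant workers 333.3, contributions paid to international organisations 61.1; primary income: interest received on holdings of foreign bonds 500.3, dividends received from foreign subsidiaries of resident firms 508.8; capital account: acquisition of foreign patents and trademarks (non-produced assets) 111.2, debt forgiveness received from foreign official creditors 165.7; financial account: foreign purchases of equities on the domestic stock exchange 842.6.)

-43.9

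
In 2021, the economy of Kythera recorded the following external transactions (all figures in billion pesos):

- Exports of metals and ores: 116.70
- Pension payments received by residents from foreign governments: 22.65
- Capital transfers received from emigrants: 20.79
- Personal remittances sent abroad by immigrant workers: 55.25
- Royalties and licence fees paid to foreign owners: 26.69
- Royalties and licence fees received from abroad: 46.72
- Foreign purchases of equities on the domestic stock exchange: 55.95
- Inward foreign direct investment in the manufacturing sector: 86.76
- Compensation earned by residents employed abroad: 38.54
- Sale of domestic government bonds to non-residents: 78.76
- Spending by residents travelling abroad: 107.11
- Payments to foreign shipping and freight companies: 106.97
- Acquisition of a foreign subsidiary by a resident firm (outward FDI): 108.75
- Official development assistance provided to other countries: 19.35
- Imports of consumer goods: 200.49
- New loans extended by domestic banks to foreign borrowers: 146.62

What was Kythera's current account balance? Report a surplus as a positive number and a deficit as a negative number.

-291.25

Goods: 116.70 - 200.49 = -83.79
Services: -107.11 - 106.97 + 46.72 - 26.69 = -194.05
Primary income: 38.54
Secondary income: 22.65 - 55.25 - 19.35 = -51.95
Current account = (-83.79) + (-194.05) + 38.54 + (-51.95) = -291.25
(Excluded from the current account — capital account: capital transfers received from emigrants 20.79; financial account: foreign purchases of equities on the domestic stock exchange 55.95, inward foreign direct investment in the manufacturing sector 86.76, sale of domestic government bonds to non-residents 78.76, acquisition of a foreign subsidiary by a resident firm (outward FDI) 108.75, new loans extended by domestic banks to foreign borrowers 146.62.)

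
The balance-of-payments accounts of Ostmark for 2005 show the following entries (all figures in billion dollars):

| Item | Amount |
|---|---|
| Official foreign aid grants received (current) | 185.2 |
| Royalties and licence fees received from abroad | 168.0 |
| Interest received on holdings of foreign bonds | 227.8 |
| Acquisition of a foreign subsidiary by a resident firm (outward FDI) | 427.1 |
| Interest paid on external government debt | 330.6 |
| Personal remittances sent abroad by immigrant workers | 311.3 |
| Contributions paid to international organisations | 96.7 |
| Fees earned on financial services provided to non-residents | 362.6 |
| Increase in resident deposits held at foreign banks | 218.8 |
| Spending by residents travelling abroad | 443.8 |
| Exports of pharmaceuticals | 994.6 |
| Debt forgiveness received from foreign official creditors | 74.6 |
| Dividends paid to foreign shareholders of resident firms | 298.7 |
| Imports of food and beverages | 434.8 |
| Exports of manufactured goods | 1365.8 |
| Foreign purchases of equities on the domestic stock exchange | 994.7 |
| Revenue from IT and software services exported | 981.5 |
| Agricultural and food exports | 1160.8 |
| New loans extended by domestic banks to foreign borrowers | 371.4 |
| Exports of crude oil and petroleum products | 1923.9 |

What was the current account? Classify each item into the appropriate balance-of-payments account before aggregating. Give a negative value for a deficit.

Goods: -434.8 + 1365.8 + 994.6 + 1923.9 + 1160.8 = 5010.3
Services: 981.5 + 362.6 - 443.8 + 168.0 = 1068.3
Primary income: 227.8 - 298.7 - 330.6 = -401.5
Secondary income: -311.3 - 96.7 + 185.2 = -222.8
Current account = 5010.3 + 1068.3 + (-401.5) + (-222.8) = 5454.3
(Excluded from the current account — financial account: acquisition of a foreign subsidiary by a resident firm (outward FDI) 427.1, increase in resident deposits held at foreign banks 218.8, foreign purchases of equities on the domestic stock exchange 994.7, new loans extended by domestic banks to foreign borrowers 371.4; capital account: debt forgiveness received from foreign official creditors 74.6.)

5454.3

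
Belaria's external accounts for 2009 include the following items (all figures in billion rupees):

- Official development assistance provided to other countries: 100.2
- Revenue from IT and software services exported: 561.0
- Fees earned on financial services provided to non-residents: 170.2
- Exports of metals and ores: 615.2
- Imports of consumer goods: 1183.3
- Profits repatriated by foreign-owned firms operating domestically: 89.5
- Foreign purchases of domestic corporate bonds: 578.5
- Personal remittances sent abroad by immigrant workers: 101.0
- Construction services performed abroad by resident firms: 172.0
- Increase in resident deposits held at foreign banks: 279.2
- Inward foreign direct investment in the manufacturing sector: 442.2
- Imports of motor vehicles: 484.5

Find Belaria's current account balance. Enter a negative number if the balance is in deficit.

-440.1

Goods: -1183.3 - 484.5 + 615.2 = -1052.6
Services: 561.0 + 172.0 + 170.2 = 903.2
Primary income: -89.5
Secondary income: -100.2 - 101.0 = -201.2
Current account = (-1052.6) + 903.2 + (-89.5) + (-201.2) = -440.1
(Excluded from the current account — financial account: foreign purchases of domestic corporate bonds 578.5, increase in resident deposits held at foreign banks 279.2, inward foreign direct investment in the manufacturing sector 442.2.)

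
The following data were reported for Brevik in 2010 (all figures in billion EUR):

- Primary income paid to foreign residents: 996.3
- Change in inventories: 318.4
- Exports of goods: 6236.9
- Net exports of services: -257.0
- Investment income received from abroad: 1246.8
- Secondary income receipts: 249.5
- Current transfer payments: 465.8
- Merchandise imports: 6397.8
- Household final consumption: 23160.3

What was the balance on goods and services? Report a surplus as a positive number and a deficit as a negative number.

-417.9

Goods balance = 6236.9 - 6397.8 = -160.9
Services balance = -257.0
Trade balance (goods + services) = -160.9 + (-257.0) = -417.9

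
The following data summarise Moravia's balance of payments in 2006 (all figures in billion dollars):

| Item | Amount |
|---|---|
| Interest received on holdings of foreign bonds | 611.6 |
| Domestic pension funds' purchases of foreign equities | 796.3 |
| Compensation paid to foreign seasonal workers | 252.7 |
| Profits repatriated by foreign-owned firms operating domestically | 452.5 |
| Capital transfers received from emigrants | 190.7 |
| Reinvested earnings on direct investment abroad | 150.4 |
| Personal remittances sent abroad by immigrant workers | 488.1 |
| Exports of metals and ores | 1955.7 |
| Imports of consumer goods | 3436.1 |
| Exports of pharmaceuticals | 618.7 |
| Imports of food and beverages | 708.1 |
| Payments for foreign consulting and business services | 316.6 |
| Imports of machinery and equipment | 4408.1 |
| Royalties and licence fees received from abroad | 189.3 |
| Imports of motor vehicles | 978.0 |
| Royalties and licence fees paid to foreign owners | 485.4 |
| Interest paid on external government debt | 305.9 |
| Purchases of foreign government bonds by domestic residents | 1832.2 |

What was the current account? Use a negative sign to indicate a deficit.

Goods: -3436.1 - 4408.1 - 708.1 + 618.7 - 978.0 + 1955.7 = -6955.9
Services: -485.4 + 189.3 - 316.6 = -612.7
Primary income: -305.9 + 611.6 - 452.5 + 150.4 - 252.7 = -249.1
Secondary income: -488.1
Current account = (-6955.9) + (-612.7) + (-249.1) + (-488.1) = -8305.8
(Excluded from the current account — financial account: domestic pension funds' purchases of foreign equities 796.3, purchases of foreign government bonds by domestic residents 1832.2; capital account: capital transfers received from emigrants 190.7.)

-8305.8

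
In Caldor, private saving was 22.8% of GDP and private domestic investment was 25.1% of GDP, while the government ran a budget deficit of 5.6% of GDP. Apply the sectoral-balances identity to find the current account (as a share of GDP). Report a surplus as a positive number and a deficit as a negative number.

By the sectoral-balances identity, CA = (S_private - I) + (T - G).
Private balance = 22.8 - 25.1 = -2.3
Government balance (T - G) = -5.6
CA = -2.3 + (-5.6) = -7.9

-7.9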